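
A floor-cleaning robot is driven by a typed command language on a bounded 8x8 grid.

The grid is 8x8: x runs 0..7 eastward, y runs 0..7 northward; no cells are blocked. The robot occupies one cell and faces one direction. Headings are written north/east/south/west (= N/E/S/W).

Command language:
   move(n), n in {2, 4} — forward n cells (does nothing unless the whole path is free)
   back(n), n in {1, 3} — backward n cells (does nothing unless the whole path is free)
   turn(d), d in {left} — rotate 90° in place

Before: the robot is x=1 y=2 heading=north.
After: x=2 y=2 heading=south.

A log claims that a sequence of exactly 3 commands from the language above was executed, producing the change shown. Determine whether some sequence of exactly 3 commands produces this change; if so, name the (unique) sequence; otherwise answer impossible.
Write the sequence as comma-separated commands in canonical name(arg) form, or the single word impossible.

turn(left), back(1), turn(left)

key: position moved to (2,2) AND the heading swung to S — translation plus rotation needed
start: x=1 y=2 heading=north
t=1 turn(left) ⇒ x=1 y=2 heading=west
t=2 back(1) ⇒ x=2 y=2 heading=west
t=3 turn(left) ⇒ x=2 y=2 heading=south
all 125 alternatives checked — unique.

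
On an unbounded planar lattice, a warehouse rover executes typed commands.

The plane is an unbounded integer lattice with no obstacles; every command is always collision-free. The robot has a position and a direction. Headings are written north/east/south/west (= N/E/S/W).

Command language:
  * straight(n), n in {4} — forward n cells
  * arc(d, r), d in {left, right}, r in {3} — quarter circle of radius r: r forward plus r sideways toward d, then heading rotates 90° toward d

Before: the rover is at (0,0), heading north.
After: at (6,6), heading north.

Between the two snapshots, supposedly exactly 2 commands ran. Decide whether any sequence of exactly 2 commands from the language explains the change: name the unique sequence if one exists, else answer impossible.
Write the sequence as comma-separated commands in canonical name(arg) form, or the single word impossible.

key: still facing N at the end — net rotation zero over 2 steps
initial: at (0,0), heading north
t=1 arc(right, 3) ⇒ at (3,3), heading east
t=2 arc(left, 3) ⇒ at (6,6), heading north
no other 2-command option fits: unique.

arc(right, 3), arc(left, 3)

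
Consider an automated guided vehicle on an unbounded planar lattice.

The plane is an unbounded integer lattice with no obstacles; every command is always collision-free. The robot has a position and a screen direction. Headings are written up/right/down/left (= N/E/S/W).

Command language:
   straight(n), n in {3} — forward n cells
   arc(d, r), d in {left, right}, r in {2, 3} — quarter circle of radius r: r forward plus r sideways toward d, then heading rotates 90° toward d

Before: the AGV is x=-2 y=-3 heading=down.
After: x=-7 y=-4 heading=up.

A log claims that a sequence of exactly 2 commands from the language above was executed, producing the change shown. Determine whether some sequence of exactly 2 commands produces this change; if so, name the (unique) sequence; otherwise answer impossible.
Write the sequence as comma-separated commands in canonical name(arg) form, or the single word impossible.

key: cell and facing (now N) both changed — the 2 commands mix motion and turning
begin: x=-2 y=-3 heading=down
1. arc(right, 3) → x=-5 y=-6 heading=left
2. arc(right, 2) → x=-7 y=-4 heading=up
all 25 alternatives checked — unique.

arc(right, 3), arc(right, 2)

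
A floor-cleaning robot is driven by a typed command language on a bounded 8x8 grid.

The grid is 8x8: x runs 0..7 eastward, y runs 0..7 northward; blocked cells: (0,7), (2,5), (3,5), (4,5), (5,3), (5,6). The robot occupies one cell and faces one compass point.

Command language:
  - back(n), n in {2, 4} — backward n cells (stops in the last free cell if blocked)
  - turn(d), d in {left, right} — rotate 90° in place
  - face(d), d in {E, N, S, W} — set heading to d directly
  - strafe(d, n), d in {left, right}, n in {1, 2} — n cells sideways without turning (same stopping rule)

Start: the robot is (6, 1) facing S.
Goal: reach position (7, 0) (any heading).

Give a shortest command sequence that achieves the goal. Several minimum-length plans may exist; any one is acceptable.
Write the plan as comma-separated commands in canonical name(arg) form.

begin: (6, 1) facing S
[1] after strafe(left, 2): (7, 1) facing S
[2] after face(E): (7, 1) facing E
[3] after strafe(right, 1): (7, 0) facing E
no 2-step plan works, so 3 is optimal.

strafe(left, 2), face(E), strafe(right, 1)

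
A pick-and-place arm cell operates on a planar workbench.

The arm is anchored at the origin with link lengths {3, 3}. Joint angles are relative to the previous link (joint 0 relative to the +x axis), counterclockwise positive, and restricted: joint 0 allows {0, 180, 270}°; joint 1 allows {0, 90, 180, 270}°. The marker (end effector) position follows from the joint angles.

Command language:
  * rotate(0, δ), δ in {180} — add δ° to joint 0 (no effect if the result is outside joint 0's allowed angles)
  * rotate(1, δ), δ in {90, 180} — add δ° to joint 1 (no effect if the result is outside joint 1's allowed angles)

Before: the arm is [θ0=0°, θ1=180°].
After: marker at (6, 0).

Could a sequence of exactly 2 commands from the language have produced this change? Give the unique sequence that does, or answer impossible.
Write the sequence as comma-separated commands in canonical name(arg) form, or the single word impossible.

begin: [θ0=0°, θ1=180°]
1. rotate(1, 90) → [θ0=0°, θ1=270°]
2. rotate(1, 90) → [θ0=0°, θ1=0°]
all 9 alternatives checked — unique.

rotate(1, 90), rotate(1, 90)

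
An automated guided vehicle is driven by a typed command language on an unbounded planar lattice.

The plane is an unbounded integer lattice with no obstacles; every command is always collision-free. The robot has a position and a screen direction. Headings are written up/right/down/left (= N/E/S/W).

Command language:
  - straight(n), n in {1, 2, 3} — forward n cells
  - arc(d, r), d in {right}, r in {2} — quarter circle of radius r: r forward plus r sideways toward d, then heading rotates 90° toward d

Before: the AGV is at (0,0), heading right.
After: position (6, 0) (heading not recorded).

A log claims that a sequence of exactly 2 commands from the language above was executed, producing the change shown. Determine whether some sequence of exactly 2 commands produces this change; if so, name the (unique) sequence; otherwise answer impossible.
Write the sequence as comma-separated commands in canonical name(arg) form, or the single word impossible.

t0: at (0,0), heading right
[1] after straight(3): at (3,0), heading right
[2] after straight(3): at (6,0), heading right
uniquely the one of 16 2-step routes that fits.

straight(3), straight(3)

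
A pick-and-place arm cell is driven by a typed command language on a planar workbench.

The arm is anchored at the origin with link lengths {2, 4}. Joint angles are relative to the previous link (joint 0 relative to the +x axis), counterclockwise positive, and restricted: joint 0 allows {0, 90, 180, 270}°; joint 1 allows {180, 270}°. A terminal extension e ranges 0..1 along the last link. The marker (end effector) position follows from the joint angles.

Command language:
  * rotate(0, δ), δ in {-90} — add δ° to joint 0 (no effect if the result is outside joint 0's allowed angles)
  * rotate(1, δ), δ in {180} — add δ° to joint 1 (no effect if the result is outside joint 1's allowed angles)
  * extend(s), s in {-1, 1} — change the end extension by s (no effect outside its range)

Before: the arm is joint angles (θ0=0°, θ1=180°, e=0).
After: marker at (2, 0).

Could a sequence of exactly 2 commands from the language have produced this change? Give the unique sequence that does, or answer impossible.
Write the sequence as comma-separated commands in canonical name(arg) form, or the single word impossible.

rotate(0, -90), rotate(0, -90)

t0: joint angles (θ0=0°, θ1=180°, e=0)
[1] after rotate(0, -90): joint angles (θ0=270°, θ1=180°, e=0)
[2] after rotate(0, -90): joint angles (θ0=180°, θ1=180°, e=0)
no other 2-command option fits: unique.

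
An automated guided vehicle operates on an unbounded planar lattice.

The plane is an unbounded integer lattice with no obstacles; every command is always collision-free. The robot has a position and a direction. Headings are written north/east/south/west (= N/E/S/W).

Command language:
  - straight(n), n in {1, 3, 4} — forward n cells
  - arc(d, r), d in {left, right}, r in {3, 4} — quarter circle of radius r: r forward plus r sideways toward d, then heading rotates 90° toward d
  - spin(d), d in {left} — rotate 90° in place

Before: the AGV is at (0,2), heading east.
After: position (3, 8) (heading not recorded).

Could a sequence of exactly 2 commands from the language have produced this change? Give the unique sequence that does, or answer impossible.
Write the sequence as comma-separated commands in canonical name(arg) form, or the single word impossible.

arc(left, 3), straight(3)

key: running straight(3) before arc(left, 3) would end elsewhere — order is forced
begin: at (0,2), heading east
1. arc(left, 3) → at (3,5), heading north
2. straight(3) → at (3,8), heading north
uniquely the one of 64 2-step routes that fits.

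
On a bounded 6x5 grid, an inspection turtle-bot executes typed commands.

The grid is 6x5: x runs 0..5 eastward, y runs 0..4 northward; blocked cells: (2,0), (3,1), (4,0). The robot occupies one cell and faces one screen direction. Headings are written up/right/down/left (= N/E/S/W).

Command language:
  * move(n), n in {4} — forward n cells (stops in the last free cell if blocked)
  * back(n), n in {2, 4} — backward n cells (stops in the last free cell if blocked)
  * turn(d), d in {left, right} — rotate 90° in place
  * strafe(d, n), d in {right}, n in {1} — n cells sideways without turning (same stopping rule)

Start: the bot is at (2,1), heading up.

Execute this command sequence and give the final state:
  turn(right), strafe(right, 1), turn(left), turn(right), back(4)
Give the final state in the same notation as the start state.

start: at (2,1), heading up
1. turn(right) → at (2,1), heading right
2. strafe(right, 1) → at (2,1), heading right
3. turn(left) → at (2,1), heading up
4. turn(right) → at (2,1), heading right
5. back(4) → at (0,1), heading right

at (0,1), heading right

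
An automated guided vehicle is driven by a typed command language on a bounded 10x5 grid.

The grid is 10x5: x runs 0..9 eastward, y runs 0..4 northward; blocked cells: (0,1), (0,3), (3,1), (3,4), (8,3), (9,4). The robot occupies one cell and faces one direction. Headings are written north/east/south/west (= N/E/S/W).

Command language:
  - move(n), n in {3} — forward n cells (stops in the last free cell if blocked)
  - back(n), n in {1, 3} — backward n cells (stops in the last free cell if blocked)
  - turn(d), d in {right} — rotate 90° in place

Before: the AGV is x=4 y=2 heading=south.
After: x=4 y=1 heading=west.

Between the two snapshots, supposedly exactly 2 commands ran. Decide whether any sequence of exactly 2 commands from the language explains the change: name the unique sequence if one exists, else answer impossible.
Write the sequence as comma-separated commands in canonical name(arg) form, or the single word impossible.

checked all 2-command options: none fits.

impossible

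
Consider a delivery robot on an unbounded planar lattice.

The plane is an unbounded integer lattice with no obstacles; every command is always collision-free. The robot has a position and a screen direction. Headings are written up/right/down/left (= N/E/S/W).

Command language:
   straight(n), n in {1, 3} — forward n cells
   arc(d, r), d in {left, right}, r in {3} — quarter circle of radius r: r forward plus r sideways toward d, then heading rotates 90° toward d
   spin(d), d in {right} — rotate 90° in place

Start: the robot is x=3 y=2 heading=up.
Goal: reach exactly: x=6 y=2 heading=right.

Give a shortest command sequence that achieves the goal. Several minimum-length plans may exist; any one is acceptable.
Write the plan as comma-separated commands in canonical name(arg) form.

start: x=3 y=2 heading=up
step 1 (spin(right)): x=3 y=2 heading=right
step 2 (straight(3)): x=6 y=2 heading=right
minimal: 2 command(s), checked below 2.

spin(right), straight(3)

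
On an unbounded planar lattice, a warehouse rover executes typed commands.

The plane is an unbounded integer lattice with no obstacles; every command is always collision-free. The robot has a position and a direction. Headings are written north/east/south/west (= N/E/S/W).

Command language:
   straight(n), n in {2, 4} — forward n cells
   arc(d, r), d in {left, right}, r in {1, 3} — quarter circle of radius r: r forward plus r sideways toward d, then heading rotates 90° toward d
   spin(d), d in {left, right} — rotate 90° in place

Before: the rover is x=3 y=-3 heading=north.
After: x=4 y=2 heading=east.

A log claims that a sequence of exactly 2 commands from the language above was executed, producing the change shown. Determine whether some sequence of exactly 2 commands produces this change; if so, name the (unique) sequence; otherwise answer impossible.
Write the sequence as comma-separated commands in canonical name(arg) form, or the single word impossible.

key: order matters: swapping straight(4) and arc(right, 1) lands elsewhere
start: x=3 y=-3 heading=north
t=1 straight(4) ⇒ x=3 y=1 heading=north
t=2 arc(right, 1) ⇒ x=4 y=2 heading=east
no rival 2-sequence matches.

straight(4), arc(right, 1)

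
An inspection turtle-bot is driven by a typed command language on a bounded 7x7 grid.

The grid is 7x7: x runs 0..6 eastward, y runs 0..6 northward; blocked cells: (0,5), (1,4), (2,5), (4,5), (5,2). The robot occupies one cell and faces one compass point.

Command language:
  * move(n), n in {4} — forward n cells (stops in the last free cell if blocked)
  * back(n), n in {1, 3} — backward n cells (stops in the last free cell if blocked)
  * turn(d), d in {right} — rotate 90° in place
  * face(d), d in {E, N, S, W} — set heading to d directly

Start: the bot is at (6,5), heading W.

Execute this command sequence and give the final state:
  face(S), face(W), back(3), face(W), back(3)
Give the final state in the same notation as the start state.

at (6,5), heading W

from: at (6,5), heading W
[1] after face(S): at (6,5), heading S
[2] after face(W): at (6,5), heading W
[3] after back(3): at (6,5), heading W
[4] after face(W): at (6,5), heading W
[5] after back(3): at (6,5), heading W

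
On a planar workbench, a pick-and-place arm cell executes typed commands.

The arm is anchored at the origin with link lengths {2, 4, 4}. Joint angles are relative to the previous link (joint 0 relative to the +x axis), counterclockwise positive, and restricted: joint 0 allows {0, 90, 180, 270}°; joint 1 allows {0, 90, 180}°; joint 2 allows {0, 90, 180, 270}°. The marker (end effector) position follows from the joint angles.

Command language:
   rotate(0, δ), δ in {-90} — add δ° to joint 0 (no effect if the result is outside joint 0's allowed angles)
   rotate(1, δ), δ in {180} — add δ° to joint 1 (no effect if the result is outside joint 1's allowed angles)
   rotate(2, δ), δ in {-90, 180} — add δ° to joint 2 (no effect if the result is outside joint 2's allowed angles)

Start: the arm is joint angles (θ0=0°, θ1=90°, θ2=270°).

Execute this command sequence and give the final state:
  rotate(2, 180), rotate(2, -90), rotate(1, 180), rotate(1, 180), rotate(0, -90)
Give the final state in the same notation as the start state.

joint angles (θ0=270°, θ1=90°, θ2=0°)

start: joint angles (θ0=0°, θ1=90°, θ2=270°)
[1] after rotate(2, 180): joint angles (θ0=0°, θ1=90°, θ2=90°)
[2] after rotate(2, -90): joint angles (θ0=0°, θ1=90°, θ2=0°)
[3] after rotate(1, 180): joint angles (θ0=0°, θ1=90°, θ2=0°)
[4] after rotate(1, 180): joint angles (θ0=0°, θ1=90°, θ2=0°)
[5] after rotate(0, -90): joint angles (θ0=270°, θ1=90°, θ2=0°)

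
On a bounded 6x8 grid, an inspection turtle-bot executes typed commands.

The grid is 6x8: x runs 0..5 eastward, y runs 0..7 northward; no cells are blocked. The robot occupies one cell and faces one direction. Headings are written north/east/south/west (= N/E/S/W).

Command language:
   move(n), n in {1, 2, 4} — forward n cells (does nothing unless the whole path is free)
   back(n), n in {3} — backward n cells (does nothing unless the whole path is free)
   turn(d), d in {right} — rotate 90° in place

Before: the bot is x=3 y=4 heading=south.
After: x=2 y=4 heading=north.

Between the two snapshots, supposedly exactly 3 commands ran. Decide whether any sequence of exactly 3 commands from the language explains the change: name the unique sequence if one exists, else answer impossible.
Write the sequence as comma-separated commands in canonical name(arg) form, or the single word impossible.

turn(right), move(1), turn(right)

key: cell and facing (now N) both changed — the 3 commands mix motion and turning
t0: x=3 y=4 heading=south
1. turn(right) → x=3 y=4 heading=west
2. move(1) → x=2 y=4 heading=west
3. turn(right) → x=2 y=4 heading=north
uniquely the one of 125 3-step routes that fits.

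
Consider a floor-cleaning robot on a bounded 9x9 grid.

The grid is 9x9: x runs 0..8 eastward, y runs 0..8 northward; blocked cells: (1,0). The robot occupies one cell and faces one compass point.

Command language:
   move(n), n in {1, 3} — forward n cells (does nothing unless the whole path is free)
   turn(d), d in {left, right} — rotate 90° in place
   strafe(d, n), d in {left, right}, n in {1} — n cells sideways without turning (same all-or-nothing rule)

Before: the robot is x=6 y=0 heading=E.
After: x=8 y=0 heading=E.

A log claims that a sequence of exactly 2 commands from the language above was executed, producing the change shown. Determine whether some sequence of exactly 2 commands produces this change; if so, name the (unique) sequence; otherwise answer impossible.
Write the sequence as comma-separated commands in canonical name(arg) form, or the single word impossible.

key: still facing E at the end — nothing in the sequence rotates
start: x=6 y=0 heading=E
[1] after move(1): x=7 y=0 heading=E
[2] after move(1): x=8 y=0 heading=E
no rival 2-sequence matches.

move(1), move(1)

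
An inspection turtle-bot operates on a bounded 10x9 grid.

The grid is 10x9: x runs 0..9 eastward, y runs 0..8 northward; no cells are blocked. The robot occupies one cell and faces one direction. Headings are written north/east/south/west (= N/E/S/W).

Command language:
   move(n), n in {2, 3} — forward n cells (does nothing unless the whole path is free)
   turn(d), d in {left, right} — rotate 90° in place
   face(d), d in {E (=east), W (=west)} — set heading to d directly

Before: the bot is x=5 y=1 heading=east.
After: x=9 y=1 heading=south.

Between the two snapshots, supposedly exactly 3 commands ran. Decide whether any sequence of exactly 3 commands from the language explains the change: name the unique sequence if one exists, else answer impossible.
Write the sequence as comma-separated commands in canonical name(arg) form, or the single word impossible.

key: running turn(right) before move(2) would end elsewhere — order is forced
start: x=5 y=1 heading=east
[1] after move(2): x=7 y=1 heading=east
[2] after move(2): x=9 y=1 heading=east
[3] after turn(right): x=9 y=1 heading=south
all 216 alternatives checked — unique.

move(2), move(2), turn(right)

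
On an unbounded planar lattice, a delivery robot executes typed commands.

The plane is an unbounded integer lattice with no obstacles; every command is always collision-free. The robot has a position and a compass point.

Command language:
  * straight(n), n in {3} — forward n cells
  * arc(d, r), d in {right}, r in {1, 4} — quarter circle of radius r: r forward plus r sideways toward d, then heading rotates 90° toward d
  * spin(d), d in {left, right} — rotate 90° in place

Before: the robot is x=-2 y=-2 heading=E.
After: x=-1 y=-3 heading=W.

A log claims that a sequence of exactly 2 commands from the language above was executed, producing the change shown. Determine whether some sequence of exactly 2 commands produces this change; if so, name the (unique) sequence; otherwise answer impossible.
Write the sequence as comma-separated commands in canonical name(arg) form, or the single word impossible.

key: order matters: swapping arc(right, 1) and spin(right) lands elsewhere
t0: x=-2 y=-2 heading=E
t=1 arc(right, 1) ⇒ x=-1 y=-3 heading=S
t=2 spin(right) ⇒ x=-1 y=-3 heading=W
no rival 2-sequence matches.

arc(right, 1), spin(right)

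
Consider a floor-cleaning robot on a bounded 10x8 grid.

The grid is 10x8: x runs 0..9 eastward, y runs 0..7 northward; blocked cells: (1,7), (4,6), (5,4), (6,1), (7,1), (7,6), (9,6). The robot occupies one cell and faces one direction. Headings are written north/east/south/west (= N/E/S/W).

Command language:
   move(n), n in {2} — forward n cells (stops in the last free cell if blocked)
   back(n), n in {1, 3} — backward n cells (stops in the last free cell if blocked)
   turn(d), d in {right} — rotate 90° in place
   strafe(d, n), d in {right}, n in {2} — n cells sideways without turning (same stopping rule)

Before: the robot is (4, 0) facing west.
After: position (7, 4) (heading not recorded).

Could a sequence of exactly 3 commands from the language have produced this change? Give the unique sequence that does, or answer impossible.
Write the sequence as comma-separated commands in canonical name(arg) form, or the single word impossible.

t0: (4, 0) facing west
[1] after strafe(right, 2): (4, 2) facing west
[2] after back(3): (7, 2) facing west
[3] after strafe(right, 2): (7, 4) facing west
all 125 alternatives checked — unique.

strafe(right, 2), back(3), strafe(right, 2)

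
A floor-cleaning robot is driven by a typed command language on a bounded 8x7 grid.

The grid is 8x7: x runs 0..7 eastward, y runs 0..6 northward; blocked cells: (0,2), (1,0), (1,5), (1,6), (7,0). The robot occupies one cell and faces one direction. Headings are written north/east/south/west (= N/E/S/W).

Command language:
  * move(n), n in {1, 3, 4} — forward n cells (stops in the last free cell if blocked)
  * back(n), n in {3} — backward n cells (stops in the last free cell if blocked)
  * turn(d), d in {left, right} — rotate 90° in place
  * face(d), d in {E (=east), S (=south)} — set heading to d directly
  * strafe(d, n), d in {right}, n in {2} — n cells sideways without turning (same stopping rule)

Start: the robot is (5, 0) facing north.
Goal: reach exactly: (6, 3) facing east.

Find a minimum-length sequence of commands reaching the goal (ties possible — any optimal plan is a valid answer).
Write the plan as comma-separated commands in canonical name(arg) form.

initial: (5, 0) facing north
step 1 (strafe(right, 2)): (6, 0) facing north
step 2 (move(3)): (6, 3) facing north
step 3 (turn(right)): (6, 3) facing east
minimal: 3 command(s), checked below 3.

strafe(right, 2), move(3), turn(right)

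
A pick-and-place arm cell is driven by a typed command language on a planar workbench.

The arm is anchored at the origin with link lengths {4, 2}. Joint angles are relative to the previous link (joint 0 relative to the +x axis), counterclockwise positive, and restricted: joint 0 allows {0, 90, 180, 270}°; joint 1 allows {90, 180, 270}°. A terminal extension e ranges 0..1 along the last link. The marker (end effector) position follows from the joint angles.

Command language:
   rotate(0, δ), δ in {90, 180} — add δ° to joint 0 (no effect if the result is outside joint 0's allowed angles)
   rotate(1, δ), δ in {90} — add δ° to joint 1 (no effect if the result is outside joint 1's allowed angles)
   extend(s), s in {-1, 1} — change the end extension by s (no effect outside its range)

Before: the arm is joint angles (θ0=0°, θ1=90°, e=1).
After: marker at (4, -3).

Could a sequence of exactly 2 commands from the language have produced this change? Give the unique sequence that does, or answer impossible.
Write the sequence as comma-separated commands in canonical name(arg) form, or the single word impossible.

start: joint angles (θ0=0°, θ1=90°, e=1)
step 1 (rotate(1, 90)): joint angles (θ0=0°, θ1=180°, e=1)
step 2 (rotate(1, 90)): joint angles (θ0=0°, θ1=270°, e=1)
no rival 2-sequence matches.

rotate(1, 90), rotate(1, 90)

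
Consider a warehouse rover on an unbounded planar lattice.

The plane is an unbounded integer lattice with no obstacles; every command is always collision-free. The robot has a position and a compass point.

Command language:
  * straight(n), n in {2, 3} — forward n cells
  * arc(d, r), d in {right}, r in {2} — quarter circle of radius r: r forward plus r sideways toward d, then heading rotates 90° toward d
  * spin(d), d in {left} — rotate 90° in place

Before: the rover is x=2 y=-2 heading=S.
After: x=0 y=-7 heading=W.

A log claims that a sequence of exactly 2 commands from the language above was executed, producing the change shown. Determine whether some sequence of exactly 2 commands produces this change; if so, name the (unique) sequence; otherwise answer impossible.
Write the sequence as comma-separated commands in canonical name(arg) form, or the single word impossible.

key: position moved to (0,-7) AND the heading swung to W — translation plus rotation needed
t0: x=2 y=-2 heading=S
step 1 (straight(3)): x=2 y=-5 heading=S
step 2 (arc(right, 2)): x=0 y=-7 heading=W
all 16 alternatives checked — unique.

straight(3), arc(right, 2)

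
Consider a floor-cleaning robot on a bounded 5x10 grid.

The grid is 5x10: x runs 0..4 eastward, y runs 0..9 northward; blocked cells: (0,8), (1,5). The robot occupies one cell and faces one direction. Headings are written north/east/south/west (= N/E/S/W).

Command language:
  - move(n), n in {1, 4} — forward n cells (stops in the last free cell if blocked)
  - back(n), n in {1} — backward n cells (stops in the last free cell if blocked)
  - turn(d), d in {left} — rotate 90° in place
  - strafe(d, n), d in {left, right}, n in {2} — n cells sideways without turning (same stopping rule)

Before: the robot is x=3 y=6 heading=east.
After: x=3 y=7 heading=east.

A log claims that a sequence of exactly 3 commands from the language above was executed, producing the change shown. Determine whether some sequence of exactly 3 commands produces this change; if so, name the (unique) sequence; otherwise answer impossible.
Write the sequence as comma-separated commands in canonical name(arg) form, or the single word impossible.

key: order matters: swapping strafe(left, 2) and strafe(right, 2) lands elsewhere
t0: x=3 y=6 heading=east
step 1 (strafe(left, 2)): x=3 y=8 heading=east
step 2 (strafe(left, 2)): x=3 y=9 heading=east
step 3 (strafe(right, 2)): x=3 y=7 heading=east
all 216 alternatives checked — unique.

strafe(left, 2), strafe(left, 2), strafe(right, 2)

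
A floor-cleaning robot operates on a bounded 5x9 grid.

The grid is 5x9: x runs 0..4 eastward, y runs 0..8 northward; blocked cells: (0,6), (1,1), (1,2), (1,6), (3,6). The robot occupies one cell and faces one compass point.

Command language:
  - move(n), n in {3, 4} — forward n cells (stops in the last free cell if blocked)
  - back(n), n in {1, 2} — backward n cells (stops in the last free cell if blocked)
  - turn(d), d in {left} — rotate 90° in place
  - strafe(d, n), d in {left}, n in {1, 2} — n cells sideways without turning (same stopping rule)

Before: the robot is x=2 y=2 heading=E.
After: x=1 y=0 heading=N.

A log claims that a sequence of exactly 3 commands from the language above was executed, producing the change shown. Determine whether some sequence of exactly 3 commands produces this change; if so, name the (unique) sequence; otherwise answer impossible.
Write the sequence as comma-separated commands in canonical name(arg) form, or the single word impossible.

turn(left), back(2), strafe(left, 1)

key: order matters: swapping turn(left) and strafe(left, 1) lands elsewhere
from: x=2 y=2 heading=E
[1] after turn(left): x=2 y=2 heading=N
[2] after back(2): x=2 y=0 heading=N
[3] after strafe(left, 1): x=1 y=0 heading=N
uniquely the one of 343 3-step routes that fits.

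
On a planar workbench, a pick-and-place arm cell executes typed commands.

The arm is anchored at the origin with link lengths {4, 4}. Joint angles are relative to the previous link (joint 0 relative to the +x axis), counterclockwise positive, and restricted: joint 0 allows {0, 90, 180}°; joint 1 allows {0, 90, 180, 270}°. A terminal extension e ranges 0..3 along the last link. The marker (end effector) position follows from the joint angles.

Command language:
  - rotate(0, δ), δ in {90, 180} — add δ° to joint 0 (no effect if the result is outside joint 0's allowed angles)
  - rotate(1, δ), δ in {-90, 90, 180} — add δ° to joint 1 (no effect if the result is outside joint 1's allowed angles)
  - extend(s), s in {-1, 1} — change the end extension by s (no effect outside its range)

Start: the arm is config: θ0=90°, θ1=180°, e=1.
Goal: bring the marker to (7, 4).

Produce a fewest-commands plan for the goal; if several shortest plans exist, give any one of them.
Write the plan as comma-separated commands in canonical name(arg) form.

rotate(1, 90), extend(1), extend(1)

initial: config: θ0=90°, θ1=180°, e=1
[1] after rotate(1, 90): config: θ0=90°, θ1=270°, e=1
[2] after extend(1): config: θ0=90°, θ1=270°, e=2
[3] after extend(1): config: θ0=90°, θ1=270°, e=3
shorter routes all fall short; 3 is best.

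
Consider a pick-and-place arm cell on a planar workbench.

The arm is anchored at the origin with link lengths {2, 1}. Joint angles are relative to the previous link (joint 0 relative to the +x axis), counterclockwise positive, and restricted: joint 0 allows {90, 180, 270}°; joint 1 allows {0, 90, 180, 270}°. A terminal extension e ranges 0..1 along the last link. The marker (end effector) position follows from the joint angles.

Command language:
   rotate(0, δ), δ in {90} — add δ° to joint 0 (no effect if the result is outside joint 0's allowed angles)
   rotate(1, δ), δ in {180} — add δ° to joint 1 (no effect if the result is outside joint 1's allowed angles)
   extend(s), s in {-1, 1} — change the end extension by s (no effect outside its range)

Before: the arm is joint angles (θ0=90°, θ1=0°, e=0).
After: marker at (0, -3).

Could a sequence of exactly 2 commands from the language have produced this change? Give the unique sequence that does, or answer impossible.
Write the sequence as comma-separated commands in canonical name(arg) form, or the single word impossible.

t0: joint angles (θ0=90°, θ1=0°, e=0)
1. rotate(0, 90) → joint angles (θ0=180°, θ1=0°, e=0)
2. rotate(0, 90) → joint angles (θ0=270°, θ1=0°, e=0)
uniquely the one of 16 2-step routes that fits.

rotate(0, 90), rotate(0, 90)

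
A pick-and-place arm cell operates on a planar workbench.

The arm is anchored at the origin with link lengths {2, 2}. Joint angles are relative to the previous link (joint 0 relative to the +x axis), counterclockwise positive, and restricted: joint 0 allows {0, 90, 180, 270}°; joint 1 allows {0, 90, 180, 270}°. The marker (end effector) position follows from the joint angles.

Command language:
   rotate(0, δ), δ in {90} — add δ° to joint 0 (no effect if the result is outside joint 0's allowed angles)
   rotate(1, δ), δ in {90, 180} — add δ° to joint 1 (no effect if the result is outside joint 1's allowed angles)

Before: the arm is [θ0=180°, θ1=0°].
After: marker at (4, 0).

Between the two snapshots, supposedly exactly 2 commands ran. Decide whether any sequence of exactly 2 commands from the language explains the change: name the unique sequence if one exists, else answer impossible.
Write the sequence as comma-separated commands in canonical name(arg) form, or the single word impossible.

rotate(0, 90), rotate(0, 90)

start: [θ0=180°, θ1=0°]
t=1 rotate(0, 90) ⇒ [θ0=270°, θ1=0°]
t=2 rotate(0, 90) ⇒ [θ0=0°, θ1=0°]
all 9 alternatives checked — unique.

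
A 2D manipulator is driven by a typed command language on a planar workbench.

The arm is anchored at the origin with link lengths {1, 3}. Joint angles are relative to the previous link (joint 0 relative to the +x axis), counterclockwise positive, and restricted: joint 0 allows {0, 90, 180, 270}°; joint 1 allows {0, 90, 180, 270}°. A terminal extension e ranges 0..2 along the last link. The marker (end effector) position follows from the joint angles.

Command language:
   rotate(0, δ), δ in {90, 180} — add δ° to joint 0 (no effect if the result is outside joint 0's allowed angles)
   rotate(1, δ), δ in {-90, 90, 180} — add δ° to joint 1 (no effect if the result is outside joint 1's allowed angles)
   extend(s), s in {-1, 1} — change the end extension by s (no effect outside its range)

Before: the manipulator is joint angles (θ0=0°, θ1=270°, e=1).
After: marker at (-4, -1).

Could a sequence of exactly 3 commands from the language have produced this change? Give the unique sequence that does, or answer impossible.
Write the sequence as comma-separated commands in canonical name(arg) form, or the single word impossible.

rotate(0, 90), rotate(0, 90), rotate(0, 90)

from: joint angles (θ0=0°, θ1=270°, e=1)
step 1 (rotate(0, 90)): joint angles (θ0=90°, θ1=270°, e=1)
step 2 (rotate(0, 90)): joint angles (θ0=180°, θ1=270°, e=1)
step 3 (rotate(0, 90)): joint angles (θ0=270°, θ1=270°, e=1)
no other 3-command option fits: unique.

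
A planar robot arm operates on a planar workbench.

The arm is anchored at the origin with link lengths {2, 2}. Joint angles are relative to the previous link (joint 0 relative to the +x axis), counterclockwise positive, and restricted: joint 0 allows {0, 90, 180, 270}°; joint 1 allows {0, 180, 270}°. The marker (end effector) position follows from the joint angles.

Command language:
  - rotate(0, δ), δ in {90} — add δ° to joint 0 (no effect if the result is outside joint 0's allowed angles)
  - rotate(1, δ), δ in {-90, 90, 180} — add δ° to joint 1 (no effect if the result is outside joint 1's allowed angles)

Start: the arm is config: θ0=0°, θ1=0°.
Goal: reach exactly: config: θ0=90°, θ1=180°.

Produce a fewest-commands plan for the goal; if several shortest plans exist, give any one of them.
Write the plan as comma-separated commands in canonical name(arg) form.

rotate(0, 90), rotate(1, 180)

begin: config: θ0=0°, θ1=0°
[1] after rotate(0, 90): config: θ0=90°, θ1=0°
[2] after rotate(1, 180): config: θ0=90°, θ1=180°
minimal: 2 command(s), checked below 2.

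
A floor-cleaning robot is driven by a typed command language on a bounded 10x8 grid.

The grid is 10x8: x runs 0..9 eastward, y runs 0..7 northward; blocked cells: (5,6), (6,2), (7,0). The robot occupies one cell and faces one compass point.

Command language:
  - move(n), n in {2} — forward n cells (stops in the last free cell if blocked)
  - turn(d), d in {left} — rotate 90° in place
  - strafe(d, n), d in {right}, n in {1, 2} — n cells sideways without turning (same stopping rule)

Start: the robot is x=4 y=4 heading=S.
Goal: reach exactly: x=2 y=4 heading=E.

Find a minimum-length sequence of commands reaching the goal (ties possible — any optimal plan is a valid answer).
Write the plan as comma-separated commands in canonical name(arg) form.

begin: x=4 y=4 heading=S
[1] after strafe(right, 2): x=2 y=4 heading=S
[2] after turn(left): x=2 y=4 heading=E
minimal: 2 command(s), checked below 2.

strafe(right, 2), turn(left)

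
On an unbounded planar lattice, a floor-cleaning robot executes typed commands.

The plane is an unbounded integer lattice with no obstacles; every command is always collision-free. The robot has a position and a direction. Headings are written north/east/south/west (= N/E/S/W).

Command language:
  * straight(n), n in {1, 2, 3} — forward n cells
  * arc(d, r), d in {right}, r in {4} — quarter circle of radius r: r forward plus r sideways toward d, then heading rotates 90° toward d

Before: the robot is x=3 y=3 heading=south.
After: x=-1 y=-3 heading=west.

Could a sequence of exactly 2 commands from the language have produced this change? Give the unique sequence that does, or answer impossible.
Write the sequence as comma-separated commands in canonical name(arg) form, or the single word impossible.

key: running arc(right, 4) before straight(2) would end elsewhere — order is forced
begin: x=3 y=3 heading=south
t=1 straight(2) ⇒ x=3 y=1 heading=south
t=2 arc(right, 4) ⇒ x=-1 y=-3 heading=west
uniquely the one of 16 2-step routes that fits.

straight(2), arc(right, 4)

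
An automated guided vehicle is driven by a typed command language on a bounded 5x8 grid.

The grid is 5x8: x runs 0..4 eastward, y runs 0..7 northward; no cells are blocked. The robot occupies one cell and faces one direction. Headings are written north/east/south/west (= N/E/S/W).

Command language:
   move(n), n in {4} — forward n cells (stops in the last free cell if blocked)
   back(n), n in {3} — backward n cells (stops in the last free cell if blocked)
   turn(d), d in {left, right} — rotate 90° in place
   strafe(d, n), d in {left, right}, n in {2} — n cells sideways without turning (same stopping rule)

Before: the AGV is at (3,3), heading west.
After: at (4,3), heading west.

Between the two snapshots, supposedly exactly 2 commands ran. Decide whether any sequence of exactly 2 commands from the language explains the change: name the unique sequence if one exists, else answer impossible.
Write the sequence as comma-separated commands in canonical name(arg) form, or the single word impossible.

back(3), back(3)

key: the first back(3) runs into the grid edge before its full distance
start: at (3,3), heading west
t=1 back(3) ⇒ at (4,3), heading west
t=2 back(3) ⇒ at (4,3), heading west
uniquely the one of 36 2-step routes that fits.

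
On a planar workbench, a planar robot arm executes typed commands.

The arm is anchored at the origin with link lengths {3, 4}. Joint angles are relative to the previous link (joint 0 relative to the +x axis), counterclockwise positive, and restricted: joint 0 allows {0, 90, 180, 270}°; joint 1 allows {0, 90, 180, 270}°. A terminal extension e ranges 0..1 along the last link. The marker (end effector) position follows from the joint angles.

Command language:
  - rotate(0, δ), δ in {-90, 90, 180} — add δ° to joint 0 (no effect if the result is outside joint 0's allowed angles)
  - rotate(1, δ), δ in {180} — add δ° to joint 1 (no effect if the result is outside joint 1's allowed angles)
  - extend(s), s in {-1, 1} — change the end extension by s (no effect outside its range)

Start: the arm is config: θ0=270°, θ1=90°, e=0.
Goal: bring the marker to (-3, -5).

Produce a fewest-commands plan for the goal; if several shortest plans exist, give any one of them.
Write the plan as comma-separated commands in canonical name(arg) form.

extend(1), rotate(0, -90)

initial: config: θ0=270°, θ1=90°, e=0
1. extend(1) → config: θ0=270°, θ1=90°, e=1
2. rotate(0, -90) → config: θ0=180°, θ1=90°, e=1
shorter routes all fall short; 2 is best.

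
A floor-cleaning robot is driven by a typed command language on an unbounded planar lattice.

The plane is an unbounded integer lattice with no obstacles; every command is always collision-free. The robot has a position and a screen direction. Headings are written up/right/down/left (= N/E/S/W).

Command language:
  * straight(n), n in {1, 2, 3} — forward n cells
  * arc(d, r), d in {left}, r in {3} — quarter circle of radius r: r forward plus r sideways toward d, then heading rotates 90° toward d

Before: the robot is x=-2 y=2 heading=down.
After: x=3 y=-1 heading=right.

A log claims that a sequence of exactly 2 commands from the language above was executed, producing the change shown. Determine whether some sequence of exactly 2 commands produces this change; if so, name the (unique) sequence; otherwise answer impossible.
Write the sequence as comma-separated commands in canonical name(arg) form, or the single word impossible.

arc(left, 3), straight(2)

key: running straight(2) before arc(left, 3) would end elsewhere — order is forced
begin: x=-2 y=2 heading=down
step 1 (arc(left, 3)): x=1 y=-1 heading=right
step 2 (straight(2)): x=3 y=-1 heading=right
no other 2-command option fits: unique.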